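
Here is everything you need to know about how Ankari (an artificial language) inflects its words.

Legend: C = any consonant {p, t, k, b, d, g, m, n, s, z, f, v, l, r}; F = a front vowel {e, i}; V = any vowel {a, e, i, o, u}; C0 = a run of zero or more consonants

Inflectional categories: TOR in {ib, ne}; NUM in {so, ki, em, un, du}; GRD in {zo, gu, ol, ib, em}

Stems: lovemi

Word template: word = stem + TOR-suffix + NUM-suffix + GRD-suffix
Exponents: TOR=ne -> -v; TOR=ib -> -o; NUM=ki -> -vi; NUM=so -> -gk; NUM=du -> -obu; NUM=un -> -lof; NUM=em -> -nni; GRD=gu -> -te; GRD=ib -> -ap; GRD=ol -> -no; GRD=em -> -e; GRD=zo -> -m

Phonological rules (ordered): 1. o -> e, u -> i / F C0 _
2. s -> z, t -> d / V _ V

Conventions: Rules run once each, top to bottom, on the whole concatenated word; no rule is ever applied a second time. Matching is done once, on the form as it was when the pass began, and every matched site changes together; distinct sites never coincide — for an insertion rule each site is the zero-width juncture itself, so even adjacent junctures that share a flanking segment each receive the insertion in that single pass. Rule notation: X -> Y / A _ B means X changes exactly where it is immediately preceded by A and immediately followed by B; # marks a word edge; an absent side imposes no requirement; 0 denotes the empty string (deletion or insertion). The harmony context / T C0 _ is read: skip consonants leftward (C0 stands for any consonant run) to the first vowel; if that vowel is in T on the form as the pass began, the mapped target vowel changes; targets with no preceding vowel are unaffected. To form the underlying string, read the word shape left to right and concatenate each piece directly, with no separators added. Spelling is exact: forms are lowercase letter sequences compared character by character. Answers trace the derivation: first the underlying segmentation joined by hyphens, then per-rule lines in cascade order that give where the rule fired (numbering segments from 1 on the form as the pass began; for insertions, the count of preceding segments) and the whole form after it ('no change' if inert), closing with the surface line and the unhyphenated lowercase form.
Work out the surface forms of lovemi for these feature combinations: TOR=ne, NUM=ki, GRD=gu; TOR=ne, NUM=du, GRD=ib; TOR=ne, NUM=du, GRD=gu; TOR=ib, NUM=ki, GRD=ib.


cell TOR=ne, NUM=ki, GRD=gu:
underlying: lovemi-v-vi-te
1. o -> e, u -> i / F C0 _: no change
2. s -> z, t -> d / V _ V: fires at position(s) 10: lovemivvide
surface: lovemivvide

cell TOR=ne, NUM=du, GRD=ib:
underlying: lovemi-v-obu-ap
1. o -> e, u -> i / F C0 _: fires at position(s) 8: lovemivebuap
2. s -> z, t -> d / V _ V: no change
surface: lovemivebuap

cell TOR=ne, NUM=du, GRD=gu:
underlying: lovemi-v-obu-te
1. o -> e, u -> i / F C0 _: fires at position(s) 8: lovemivebute
2. s -> z, t -> d / V _ V: fires at position(s) 11: lovemivebude
surface: lovemivebude

cell TOR=ib, NUM=ki, GRD=ib:
underlying: lovemi-o-vi-ap
1. o -> e, u -> i / F C0 _: fires at position(s) 7: lovemieviap
2. s -> z, t -> d / V _ V: no change
surface: lovemieviap


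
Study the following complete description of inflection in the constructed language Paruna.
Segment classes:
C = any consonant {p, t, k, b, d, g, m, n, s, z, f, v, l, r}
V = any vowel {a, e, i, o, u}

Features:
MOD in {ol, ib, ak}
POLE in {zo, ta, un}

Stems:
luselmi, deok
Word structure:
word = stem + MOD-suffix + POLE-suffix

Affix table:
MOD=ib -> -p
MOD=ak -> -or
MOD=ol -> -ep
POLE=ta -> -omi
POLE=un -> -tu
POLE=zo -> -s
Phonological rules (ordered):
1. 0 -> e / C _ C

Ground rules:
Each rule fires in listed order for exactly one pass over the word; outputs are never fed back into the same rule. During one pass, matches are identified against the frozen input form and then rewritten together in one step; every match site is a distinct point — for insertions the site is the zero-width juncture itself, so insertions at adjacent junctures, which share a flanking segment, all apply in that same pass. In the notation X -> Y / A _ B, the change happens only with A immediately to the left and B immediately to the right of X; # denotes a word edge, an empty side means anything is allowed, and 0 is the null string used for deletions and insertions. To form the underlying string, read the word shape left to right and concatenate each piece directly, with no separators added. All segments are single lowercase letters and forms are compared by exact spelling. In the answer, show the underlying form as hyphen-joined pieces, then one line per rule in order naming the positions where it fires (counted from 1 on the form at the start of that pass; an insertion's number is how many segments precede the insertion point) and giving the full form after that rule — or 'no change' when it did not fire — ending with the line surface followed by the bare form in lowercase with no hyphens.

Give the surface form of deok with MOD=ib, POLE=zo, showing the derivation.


underlying: deok-p-s
1. 0 -> e / C _ C: inserts after position(s) 4, 5: deokepes
surface: deokepes


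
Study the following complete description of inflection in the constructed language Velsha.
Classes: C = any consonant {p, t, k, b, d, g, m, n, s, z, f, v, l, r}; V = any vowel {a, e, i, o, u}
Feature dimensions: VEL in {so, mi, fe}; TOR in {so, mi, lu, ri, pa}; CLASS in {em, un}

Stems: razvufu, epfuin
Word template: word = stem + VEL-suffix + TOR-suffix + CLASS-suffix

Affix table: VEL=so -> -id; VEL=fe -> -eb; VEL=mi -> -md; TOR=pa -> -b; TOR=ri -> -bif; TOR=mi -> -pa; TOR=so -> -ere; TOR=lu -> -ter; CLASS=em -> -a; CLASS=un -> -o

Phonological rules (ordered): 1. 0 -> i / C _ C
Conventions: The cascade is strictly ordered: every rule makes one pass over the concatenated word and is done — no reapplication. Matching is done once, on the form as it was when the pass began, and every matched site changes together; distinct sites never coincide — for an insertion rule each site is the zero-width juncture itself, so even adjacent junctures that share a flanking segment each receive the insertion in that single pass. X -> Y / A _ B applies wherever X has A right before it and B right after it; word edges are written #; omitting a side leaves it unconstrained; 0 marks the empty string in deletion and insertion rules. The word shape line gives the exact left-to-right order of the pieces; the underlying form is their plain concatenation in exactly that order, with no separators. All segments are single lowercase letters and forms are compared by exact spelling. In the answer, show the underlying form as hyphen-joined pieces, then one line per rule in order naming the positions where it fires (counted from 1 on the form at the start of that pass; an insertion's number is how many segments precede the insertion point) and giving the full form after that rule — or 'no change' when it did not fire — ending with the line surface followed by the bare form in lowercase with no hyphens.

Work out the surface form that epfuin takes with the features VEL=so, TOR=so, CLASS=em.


underlying: epfuin-id-ere-a
1. 0 -> i / C _ C: inserts after position(s) 2: epifuiniderea
surface: epifuiniderea


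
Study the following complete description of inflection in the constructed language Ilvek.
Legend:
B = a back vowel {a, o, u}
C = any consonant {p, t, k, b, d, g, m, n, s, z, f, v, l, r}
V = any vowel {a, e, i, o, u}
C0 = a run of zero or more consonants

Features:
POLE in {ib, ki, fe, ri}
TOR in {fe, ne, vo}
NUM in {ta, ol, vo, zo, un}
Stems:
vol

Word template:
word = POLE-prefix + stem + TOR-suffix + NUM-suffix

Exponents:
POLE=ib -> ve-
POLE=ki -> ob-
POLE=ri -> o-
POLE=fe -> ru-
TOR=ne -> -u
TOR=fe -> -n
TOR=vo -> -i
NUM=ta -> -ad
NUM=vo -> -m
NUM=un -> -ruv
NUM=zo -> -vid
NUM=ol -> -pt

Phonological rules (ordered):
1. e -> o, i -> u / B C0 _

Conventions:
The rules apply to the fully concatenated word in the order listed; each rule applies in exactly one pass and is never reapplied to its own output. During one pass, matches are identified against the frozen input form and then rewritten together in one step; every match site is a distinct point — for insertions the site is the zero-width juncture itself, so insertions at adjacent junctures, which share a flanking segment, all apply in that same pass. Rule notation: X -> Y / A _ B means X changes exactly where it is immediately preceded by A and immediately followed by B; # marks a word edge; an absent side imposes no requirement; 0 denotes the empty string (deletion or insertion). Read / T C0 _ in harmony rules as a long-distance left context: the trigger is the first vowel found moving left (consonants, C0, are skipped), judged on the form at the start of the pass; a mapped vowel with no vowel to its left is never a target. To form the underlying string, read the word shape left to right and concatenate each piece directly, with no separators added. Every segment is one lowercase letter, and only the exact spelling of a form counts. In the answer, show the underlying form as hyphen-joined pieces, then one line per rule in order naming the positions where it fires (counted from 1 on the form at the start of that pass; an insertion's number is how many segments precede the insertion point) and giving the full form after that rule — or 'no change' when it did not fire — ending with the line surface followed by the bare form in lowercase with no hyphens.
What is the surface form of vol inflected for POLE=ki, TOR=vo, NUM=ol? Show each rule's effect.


underlying: ob-vol-i-pt
1. e -> o, i -> u / B C0 _: fires at position(s) 6: obvolupt
surface: obvolupt


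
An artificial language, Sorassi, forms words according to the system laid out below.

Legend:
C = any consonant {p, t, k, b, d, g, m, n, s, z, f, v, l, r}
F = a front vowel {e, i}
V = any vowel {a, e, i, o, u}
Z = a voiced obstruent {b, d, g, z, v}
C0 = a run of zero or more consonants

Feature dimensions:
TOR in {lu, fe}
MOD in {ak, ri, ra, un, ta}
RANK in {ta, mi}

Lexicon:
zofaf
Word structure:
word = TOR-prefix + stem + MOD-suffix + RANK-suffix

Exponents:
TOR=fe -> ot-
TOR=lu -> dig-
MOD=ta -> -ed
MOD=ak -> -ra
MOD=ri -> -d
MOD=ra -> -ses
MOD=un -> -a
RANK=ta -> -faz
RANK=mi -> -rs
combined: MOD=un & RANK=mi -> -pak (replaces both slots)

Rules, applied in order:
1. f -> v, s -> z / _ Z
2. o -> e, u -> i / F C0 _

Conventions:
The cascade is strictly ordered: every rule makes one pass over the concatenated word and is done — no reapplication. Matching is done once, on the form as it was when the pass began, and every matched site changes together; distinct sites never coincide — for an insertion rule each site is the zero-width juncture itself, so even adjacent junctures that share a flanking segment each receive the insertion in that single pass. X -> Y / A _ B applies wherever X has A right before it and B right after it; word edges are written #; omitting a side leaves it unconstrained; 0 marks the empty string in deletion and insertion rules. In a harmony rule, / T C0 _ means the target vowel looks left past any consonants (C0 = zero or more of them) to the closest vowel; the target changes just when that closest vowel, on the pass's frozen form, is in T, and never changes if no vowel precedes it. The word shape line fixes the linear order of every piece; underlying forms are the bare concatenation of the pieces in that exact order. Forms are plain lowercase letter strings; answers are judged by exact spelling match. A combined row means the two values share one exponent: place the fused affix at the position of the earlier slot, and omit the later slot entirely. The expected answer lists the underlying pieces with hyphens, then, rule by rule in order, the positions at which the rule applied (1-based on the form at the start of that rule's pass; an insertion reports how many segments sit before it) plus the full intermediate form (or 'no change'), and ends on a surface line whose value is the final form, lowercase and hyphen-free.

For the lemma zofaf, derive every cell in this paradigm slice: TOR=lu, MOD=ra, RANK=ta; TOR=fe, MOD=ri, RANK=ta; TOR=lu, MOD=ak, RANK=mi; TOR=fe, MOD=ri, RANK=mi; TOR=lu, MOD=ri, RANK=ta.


cell TOR=lu, MOD=ra, RANK=ta:
underlying: dig-zofaf-ses-faz
1. f -> v, s -> z / _ Z: no change
2. o -> e, u -> i / F C0 _: fires at position(s) 5: digzefafsesfaz
surface: digzefafsesfaz

cell TOR=fe, MOD=ri, RANK=ta:
underlying: ot-zofaf-d-faz
1. f -> v, s -> z / _ Z: fires at position(s) 7: otzofavdfaz
2. o -> e, u -> i / F C0 _: no change
surface: otzofavdfaz

cell TOR=lu, MOD=ak, RANK=mi:
underlying: dig-zofaf-ra-rs
1. f -> v, s -> z / _ Z: no change
2. o -> e, u -> i / F C0 _: fires at position(s) 5: digzefafrars
surface: digzefafrars

cell TOR=fe, MOD=ri, RANK=mi:
underlying: ot-zofaf-d-rs
1. f -> v, s -> z / _ Z: fires at position(s) 7: otzofavdrs
2. o -> e, u -> i / F C0 _: no change
surface: otzofavdrs

cell TOR=lu, MOD=ri, RANK=ta:
underlying: dig-zofaf-d-faz
1. f -> v, s -> z / _ Z: fires at position(s) 8: digzofavdfaz
2. o -> e, u -> i / F C0 _: fires at position(s) 5: digzefavdfaz
surface: digzefavdfaz


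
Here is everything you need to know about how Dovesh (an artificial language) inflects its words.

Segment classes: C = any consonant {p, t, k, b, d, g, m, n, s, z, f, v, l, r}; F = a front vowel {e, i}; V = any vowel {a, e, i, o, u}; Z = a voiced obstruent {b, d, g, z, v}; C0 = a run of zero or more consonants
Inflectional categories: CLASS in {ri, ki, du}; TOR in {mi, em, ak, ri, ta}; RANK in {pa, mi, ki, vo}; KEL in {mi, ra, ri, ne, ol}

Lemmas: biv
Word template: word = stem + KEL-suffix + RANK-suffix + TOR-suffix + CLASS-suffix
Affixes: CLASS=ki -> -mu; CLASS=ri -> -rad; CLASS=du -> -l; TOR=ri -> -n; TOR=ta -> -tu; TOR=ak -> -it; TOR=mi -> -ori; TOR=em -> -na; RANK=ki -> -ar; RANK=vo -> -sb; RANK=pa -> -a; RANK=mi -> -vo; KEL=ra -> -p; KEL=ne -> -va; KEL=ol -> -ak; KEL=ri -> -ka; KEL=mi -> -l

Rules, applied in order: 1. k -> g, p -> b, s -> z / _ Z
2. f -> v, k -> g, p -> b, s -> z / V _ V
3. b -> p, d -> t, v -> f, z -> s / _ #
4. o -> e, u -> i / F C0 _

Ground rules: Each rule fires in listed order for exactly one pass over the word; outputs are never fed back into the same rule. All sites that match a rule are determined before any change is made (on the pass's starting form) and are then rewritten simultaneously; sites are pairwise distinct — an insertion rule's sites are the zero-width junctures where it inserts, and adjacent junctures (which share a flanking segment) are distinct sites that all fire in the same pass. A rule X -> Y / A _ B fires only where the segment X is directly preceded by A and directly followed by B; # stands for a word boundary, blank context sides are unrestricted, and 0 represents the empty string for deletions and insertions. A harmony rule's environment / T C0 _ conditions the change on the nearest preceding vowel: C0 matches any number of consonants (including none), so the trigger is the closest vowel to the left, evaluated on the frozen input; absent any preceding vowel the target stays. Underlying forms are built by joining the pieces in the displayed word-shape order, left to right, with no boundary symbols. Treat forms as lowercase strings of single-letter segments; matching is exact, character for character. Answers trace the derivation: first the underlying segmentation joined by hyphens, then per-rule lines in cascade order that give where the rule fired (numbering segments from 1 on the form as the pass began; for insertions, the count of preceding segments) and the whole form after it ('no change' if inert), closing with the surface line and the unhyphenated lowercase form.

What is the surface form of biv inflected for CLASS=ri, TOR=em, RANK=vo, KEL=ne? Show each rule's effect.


underlying: biv-va-sb-na-rad
1. k -> g, p -> b, s -> z / _ Z: fires at position(s) 6: bivvazbnarad
2. f -> v, k -> g, p -> b, s -> z / V _ V: no change
3. b -> p, d -> t, v -> f, z -> s / _ #: fires at position(s) 12: bivvazbnarat
4. o -> e, u -> i / F C0 _: no change
surface: bivvazbnarat


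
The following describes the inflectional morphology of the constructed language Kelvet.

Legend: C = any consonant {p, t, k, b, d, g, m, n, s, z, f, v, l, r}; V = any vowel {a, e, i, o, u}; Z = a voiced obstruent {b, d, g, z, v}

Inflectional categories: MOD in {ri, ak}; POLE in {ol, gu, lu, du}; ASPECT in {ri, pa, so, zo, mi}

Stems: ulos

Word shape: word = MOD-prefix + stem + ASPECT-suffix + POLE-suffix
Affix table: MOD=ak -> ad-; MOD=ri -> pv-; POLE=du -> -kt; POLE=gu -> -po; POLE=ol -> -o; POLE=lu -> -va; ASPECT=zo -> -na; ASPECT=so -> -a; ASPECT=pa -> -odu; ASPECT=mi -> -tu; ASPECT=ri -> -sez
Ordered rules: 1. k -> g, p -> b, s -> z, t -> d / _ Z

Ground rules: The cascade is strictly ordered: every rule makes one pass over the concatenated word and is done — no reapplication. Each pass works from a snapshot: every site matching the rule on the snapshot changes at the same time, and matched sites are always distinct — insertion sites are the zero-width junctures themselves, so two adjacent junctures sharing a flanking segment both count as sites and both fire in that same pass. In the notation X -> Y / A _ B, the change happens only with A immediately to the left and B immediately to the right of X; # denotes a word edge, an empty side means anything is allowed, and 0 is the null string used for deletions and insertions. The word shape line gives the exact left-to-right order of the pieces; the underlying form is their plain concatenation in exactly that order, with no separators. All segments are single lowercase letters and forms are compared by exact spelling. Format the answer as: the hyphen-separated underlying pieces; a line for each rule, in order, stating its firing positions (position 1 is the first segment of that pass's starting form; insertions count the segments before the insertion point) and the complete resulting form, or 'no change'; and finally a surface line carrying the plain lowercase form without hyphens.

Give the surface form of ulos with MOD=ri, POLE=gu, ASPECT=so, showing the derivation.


underlying: pv-ulos-a-po
1. k -> g, p -> b, s -> z, t -> d / _ Z: fires at position(s) 1: bvulosapo
surface: bvulosapo


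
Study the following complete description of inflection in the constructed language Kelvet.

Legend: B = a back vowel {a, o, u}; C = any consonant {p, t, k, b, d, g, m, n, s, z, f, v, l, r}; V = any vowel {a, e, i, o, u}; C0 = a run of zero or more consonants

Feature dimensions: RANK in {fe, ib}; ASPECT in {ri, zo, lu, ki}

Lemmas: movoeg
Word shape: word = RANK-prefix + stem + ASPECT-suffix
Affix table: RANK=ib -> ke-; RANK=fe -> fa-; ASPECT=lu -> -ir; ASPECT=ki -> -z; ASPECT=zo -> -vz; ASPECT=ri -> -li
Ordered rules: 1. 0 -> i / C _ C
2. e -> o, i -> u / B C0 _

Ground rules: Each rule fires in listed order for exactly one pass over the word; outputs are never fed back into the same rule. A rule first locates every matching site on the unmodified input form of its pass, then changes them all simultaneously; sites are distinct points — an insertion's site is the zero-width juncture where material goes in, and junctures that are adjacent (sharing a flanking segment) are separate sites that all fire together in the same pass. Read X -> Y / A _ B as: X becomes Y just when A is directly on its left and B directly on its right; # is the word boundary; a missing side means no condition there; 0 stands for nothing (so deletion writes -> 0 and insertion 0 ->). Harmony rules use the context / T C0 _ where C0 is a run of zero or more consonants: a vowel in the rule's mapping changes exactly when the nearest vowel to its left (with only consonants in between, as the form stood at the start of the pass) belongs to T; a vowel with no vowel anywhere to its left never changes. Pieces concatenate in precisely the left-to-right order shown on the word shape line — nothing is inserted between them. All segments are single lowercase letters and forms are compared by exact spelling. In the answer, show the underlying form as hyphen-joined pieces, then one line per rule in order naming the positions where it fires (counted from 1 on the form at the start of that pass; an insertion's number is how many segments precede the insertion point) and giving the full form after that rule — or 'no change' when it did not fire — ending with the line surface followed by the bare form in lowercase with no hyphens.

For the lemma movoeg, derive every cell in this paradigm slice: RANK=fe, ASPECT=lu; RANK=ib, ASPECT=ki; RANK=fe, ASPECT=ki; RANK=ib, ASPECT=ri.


cell RANK=fe, ASPECT=lu:
underlying: fa-movoeg-ir
1. 0 -> i / C _ C: no change
2. e -> o, i -> u / B C0 _: fires at position(s) 7: famovoogir
surface: famovoogir

cell RANK=ib, ASPECT=ki:
underlying: ke-movoeg-z
1. 0 -> i / C _ C: inserts after position(s) 8: kemovoegiz
2. e -> o, i -> u / B C0 _: fires at position(s) 7: kemovoogiz
surface: kemovoogiz

cell RANK=fe, ASPECT=ki:
underlying: fa-movoeg-z
1. 0 -> i / C _ C: inserts after position(s) 8: famovoegiz
2. e -> o, i -> u / B C0 _: fires at position(s) 7: famovoogiz
surface: famovoogiz

cell RANK=ib, ASPECT=ri:
underlying: ke-movoeg-li
1. 0 -> i / C _ C: inserts after position(s) 8: kemovoegili
2. e -> o, i -> u / B C0 _: fires at position(s) 7: kemovoogili
surface: kemovoogili


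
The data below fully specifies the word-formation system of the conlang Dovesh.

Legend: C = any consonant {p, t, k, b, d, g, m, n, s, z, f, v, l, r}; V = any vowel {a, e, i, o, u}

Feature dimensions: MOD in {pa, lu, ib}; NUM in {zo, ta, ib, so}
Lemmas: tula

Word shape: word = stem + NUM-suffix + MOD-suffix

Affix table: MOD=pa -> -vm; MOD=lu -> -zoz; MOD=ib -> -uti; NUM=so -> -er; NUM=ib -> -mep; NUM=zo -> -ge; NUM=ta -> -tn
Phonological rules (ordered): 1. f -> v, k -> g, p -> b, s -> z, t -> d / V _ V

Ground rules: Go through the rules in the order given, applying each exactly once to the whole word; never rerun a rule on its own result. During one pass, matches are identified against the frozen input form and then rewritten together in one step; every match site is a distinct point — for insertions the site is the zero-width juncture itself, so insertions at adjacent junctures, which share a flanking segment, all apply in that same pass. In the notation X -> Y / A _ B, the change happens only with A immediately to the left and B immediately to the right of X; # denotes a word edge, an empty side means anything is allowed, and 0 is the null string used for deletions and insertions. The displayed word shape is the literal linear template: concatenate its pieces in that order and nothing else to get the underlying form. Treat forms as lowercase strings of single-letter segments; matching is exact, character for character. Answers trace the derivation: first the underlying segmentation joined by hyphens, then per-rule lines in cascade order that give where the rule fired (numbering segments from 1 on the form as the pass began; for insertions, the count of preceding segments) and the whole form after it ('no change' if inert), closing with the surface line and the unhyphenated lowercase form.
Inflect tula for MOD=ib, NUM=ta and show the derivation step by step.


underlying: tula-tn-uti
1. f -> v, k -> g, p -> b, s -> z, t -> d / V _ V: fires at position(s) 8: tulatnudi
surface: tulatnudi


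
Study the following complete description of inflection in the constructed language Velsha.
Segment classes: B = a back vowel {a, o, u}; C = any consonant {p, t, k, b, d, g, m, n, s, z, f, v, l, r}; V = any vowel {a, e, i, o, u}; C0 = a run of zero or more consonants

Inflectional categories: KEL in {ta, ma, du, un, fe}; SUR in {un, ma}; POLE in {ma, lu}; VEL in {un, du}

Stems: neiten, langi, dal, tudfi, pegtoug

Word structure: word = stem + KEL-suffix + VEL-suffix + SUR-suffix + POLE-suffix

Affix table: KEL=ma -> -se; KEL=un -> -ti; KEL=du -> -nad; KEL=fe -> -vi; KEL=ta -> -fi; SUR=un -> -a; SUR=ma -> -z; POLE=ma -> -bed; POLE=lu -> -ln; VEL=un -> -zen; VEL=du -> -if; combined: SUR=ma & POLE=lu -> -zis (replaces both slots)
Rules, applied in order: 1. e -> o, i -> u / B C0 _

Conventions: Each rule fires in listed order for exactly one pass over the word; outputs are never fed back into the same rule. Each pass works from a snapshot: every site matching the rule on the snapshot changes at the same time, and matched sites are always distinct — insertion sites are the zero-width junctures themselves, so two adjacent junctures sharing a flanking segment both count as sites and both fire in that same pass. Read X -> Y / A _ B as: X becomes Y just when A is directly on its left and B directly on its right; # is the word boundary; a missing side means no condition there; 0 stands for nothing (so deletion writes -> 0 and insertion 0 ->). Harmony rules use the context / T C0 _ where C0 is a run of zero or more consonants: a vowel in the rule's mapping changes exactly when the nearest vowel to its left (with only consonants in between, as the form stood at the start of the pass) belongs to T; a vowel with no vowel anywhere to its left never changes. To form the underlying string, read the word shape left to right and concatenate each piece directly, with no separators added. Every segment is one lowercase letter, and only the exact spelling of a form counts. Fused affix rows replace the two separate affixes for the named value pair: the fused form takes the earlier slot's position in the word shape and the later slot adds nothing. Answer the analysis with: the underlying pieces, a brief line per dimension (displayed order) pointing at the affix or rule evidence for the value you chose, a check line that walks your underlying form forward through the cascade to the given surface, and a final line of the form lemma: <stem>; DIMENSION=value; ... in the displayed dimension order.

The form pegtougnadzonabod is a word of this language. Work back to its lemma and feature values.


underlying: pegtoug-nad-zen-a-bed
KEL=du - signalled by the affix -nad
SUR=un - signalled by the affix -a
POLE=ma - signalled by the affix -bed
VEL=un - signalled by the affix -zen
check: pegtougnadzenabed -> pegtougnadzonabod
lemma: pegtoug; KEL=du; SUR=un; POLE=ma; VEL=un


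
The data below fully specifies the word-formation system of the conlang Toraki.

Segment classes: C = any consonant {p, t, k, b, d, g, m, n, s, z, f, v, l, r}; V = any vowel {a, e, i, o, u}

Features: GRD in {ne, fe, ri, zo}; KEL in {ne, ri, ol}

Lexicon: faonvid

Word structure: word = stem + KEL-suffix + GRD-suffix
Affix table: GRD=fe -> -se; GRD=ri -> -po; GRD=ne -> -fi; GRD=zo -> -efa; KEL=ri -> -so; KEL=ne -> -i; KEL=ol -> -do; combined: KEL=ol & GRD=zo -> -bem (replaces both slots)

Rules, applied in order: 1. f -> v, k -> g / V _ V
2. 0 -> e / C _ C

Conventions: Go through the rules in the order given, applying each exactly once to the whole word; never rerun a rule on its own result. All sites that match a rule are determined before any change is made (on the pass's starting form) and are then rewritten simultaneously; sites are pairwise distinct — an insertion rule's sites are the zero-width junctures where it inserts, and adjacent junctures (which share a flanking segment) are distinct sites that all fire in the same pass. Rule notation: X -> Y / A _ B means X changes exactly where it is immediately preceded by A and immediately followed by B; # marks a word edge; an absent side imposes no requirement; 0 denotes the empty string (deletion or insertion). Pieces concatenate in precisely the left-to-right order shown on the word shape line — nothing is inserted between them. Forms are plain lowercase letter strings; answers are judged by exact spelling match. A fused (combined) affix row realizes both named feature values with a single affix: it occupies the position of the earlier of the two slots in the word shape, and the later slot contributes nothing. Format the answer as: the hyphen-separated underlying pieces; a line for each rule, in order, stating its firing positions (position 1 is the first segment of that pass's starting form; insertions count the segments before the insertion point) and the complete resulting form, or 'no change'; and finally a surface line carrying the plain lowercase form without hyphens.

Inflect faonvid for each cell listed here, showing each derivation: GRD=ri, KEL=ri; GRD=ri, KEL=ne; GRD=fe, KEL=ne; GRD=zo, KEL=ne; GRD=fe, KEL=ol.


cell GRD=ri, KEL=ri:
underlying: faonvid-so-po
1. f -> v, k -> g / V _ V: no change
2. 0 -> e / C _ C: inserts after position(s) 4, 7: faonevidesopo
surface: faonevidesopo

cell GRD=ri, KEL=ne:
underlying: faonvid-i-po
1. f -> v, k -> g / V _ V: no change
2. 0 -> e / C _ C: inserts after position(s) 4: faonevidipo
surface: faonevidipo

cell GRD=fe, KEL=ne:
underlying: faonvid-i-se
1. f -> v, k -> g / V _ V: no change
2. 0 -> e / C _ C: inserts after position(s) 4: faonevidise
surface: faonevidise

cell GRD=zo, KEL=ne:
underlying: faonvid-i-efa
1. f -> v, k -> g / V _ V: fires at position(s) 10: faonvidieva
2. 0 -> e / C _ C: inserts after position(s) 4: faonevidieva
surface: faonevidieva

cell GRD=fe, KEL=ol:
underlying: faonvid-do-se
1. f -> v, k -> g / V _ V: no change
2. 0 -> e / C _ C: inserts after position(s) 4, 7: faonevidedose
surface: faonevidedose


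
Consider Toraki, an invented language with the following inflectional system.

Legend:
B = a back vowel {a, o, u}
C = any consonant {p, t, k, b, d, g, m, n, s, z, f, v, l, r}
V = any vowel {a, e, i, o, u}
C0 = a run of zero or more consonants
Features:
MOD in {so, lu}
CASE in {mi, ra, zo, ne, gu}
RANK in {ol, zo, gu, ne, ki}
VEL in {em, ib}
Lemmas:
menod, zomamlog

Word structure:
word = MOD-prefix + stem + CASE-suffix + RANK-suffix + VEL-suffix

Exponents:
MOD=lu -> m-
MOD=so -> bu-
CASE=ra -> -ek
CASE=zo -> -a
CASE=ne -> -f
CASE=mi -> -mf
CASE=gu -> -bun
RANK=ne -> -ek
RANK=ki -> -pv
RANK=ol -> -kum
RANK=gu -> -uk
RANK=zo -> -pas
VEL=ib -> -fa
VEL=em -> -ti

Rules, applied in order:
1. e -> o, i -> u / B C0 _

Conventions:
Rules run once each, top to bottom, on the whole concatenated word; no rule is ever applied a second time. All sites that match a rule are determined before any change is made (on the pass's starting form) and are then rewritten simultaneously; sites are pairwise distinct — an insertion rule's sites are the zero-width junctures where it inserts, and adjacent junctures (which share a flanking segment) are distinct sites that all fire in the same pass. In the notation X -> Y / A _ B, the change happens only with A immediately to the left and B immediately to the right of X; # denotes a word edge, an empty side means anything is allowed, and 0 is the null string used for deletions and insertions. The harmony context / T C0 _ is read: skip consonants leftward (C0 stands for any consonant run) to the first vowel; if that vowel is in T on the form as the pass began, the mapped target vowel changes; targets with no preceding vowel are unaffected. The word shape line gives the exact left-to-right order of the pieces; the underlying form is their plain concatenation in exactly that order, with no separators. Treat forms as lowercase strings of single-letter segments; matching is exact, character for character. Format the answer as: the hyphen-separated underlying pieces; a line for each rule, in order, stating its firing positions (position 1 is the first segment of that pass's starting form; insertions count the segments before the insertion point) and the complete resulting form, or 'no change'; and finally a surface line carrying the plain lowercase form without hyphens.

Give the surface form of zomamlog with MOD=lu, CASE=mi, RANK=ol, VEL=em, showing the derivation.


underlying: m-zomamlog-mf-kum-ti
1. e -> o, i -> u / B C0 _: fires at position(s) 16: mzomamlogmfkumtu
surface: mzomamlogmfkumtu


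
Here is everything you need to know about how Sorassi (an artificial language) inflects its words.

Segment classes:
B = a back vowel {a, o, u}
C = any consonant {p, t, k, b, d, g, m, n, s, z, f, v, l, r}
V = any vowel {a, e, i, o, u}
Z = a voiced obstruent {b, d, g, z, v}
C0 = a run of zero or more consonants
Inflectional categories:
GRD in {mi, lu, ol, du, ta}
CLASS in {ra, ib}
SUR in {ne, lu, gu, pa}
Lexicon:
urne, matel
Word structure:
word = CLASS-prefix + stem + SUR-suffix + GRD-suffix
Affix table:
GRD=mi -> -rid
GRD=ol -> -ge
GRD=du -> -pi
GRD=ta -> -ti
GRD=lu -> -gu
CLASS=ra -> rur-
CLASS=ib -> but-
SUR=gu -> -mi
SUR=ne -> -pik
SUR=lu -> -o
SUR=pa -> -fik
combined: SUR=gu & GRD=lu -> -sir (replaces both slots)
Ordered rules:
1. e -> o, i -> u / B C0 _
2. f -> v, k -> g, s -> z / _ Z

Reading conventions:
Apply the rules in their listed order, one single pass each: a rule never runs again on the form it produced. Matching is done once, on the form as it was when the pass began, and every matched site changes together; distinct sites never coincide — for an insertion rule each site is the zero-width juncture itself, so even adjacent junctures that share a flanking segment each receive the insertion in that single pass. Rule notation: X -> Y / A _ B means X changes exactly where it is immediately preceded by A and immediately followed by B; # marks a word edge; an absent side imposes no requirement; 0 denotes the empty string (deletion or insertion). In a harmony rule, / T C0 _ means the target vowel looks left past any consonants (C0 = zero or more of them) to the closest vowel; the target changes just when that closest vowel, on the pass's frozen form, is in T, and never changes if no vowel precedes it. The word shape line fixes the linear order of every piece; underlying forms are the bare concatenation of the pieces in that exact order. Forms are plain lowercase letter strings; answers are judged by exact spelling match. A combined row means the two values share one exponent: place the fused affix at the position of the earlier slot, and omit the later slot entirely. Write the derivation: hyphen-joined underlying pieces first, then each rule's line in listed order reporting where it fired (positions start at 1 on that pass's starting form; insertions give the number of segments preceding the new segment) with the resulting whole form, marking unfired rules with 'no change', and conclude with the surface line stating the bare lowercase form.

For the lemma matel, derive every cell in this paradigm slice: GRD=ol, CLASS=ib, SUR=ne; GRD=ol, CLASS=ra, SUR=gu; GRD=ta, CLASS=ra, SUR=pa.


cell GRD=ol, CLASS=ib, SUR=ne:
underlying: but-matel-pik-ge
1. e -> o, i -> u / B C0 _: fires at position(s) 7: butmatolpikge
2. f -> v, k -> g, s -> z / _ Z: fires at position(s) 11: butmatolpigge
surface: butmatolpigge

cell GRD=ol, CLASS=ra, SUR=gu:
underlying: rur-matel-mi-ge
1. e -> o, i -> u / B C0 _: fires at position(s) 7: rurmatolmige
2. f -> v, k -> g, s -> z / _ Z: no change
surface: rurmatolmige

cell GRD=ta, CLASS=ra, SUR=pa:
underlying: rur-matel-fik-ti
1. e -> o, i -> u / B C0 _: fires at position(s) 7: rurmatolfikti
2. f -> v, k -> g, s -> z / _ Z: no change
surface: rurmatolfikti


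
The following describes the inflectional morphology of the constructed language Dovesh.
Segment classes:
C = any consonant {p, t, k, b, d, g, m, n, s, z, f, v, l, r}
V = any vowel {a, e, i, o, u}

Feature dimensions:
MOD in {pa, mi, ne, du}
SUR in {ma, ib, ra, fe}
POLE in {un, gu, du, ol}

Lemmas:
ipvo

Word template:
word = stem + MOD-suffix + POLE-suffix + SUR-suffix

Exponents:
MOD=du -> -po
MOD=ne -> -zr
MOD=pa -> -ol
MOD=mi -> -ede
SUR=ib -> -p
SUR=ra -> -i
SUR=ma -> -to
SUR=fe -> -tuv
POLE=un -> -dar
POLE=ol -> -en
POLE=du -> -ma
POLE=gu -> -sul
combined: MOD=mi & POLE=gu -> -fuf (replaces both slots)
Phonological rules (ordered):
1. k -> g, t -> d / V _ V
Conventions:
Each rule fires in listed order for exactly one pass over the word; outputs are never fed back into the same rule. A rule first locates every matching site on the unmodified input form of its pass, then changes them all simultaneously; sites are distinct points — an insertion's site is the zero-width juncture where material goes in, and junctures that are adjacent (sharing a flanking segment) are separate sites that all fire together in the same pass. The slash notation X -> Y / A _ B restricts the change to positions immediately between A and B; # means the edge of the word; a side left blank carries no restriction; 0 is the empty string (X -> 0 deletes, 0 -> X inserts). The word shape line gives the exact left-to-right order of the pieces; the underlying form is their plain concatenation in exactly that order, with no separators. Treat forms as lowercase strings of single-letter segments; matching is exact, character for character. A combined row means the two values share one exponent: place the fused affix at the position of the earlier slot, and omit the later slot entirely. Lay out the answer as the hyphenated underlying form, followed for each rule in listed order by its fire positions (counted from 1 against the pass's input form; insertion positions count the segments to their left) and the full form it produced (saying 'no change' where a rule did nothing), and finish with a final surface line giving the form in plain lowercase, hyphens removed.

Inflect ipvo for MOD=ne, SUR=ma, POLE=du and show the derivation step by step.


underlying: ipvo-zr-ma-to
1. k -> g, t -> d / V _ V: fires at position(s) 9: ipvozrmado
surface: ipvozrmado


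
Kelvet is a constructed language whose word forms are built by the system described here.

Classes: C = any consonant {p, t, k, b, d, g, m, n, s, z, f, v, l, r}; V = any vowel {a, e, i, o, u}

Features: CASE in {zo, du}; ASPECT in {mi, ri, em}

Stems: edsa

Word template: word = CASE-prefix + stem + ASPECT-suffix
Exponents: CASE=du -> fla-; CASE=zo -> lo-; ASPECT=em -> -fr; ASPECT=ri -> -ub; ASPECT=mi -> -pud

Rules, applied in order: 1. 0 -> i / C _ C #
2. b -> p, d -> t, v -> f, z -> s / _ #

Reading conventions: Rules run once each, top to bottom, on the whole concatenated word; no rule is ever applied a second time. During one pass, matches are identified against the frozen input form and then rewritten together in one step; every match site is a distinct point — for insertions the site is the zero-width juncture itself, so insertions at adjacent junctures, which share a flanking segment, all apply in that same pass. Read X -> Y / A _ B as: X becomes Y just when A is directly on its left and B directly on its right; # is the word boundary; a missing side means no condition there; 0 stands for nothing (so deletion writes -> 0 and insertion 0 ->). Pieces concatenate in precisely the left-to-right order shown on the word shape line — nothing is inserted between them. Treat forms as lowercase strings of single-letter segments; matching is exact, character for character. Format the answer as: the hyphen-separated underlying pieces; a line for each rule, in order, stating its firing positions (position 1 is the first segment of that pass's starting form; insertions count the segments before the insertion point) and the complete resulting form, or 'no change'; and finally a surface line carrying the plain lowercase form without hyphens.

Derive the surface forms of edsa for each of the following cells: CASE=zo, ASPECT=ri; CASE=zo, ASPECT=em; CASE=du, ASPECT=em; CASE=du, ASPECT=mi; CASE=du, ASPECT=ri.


cell CASE=zo, ASPECT=ri:
underlying: lo-edsa-ub
1. 0 -> i / C _ C #: no change
2. b -> p, d -> t, v -> f, z -> s / _ #: fires at position(s) 8: loedsaup
surface: loedsaup

cell CASE=zo, ASPECT=em:
underlying: lo-edsa-fr
1. 0 -> i / C _ C #: inserts after position(s) 7: loedsafir
2. b -> p, d -> t, v -> f, z -> s / _ #: no change
surface: loedsafir

cell CASE=du, ASPECT=em:
underlying: fla-edsa-fr
1. 0 -> i / C _ C #: inserts after position(s) 8: flaedsafir
2. b -> p, d -> t, v -> f, z -> s / _ #: no change
surface: flaedsafir

cell CASE=du, ASPECT=mi:
underlying: fla-edsa-pud
1. 0 -> i / C _ C #: no change
2. b -> p, d -> t, v -> f, z -> s / _ #: fires at position(s) 10: flaedsaput
surface: flaedsaput

cell CASE=du, ASPECT=ri:
underlying: fla-edsa-ub
1. 0 -> i / C _ C #: no change
2. b -> p, d -> t, v -> f, z -> s / _ #: fires at position(s) 9: flaedsaup
surface: flaedsaup


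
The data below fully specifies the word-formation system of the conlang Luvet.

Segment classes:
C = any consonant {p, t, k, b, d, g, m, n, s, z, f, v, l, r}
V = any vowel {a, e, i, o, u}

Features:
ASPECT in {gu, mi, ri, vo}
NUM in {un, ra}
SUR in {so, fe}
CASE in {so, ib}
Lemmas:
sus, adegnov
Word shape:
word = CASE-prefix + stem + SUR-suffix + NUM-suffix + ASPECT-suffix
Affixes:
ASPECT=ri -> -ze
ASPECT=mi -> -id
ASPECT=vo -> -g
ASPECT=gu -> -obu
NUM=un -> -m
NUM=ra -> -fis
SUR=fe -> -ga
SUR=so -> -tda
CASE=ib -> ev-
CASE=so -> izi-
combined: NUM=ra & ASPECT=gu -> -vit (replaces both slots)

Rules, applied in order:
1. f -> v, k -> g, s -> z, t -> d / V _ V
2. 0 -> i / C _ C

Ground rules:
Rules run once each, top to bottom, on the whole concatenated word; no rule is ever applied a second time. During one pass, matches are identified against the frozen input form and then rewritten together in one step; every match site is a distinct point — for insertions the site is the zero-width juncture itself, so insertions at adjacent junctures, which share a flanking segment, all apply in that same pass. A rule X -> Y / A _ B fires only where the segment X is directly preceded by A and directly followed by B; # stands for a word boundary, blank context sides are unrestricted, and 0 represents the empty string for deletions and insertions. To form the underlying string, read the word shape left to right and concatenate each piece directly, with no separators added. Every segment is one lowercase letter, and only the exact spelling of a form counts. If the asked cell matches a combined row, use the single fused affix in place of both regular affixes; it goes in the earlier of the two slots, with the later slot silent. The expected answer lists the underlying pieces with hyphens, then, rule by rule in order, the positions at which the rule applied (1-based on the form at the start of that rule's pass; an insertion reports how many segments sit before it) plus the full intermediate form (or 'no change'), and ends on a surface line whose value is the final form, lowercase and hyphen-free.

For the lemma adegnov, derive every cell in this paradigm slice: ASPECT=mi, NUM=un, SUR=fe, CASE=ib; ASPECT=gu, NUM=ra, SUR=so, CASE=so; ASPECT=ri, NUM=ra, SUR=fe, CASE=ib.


cell ASPECT=mi, NUM=un, SUR=fe, CASE=ib:
underlying: ev-adegnov-ga-m-id
1. f -> v, k -> g, s -> z, t -> d / V _ V: no change
2. 0 -> i / C _ C: inserts after position(s) 6, 9: evadeginovigamid
surface: evadeginovigamid

cell ASPECT=gu, NUM=ra, SUR=so, CASE=so:
underlying: izi-adegnov-tda-vit
1. f -> v, k -> g, s -> z, t -> d / V _ V: no change
2. 0 -> i / C _ C: inserts after position(s) 7, 10, 11: iziadeginovitidavit
surface: iziadeginovitidavit

cell ASPECT=ri, NUM=ra, SUR=fe, CASE=ib:
underlying: ev-adegnov-ga-fis-ze
1. f -> v, k -> g, s -> z, t -> d / V _ V: fires at position(s) 12: evadegnovgavisze
2. 0 -> i / C _ C: inserts after position(s) 6, 9, 14: evadeginovigavisize
surface: evadeginovigavisize
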